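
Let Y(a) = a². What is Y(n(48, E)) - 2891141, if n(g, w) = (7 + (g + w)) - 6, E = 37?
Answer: -2883745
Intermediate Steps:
n(g, w) = 1 + g + w (n(g, w) = (7 + g + w) - 6 = 1 + g + w)
Y(n(48, E)) - 2891141 = (1 + 48 + 37)² - 2891141 = 86² - 2891141 = 7396 - 2891141 = -2883745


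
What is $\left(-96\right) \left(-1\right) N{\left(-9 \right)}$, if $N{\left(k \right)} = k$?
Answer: $-864$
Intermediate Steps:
$\left(-96\right) \left(-1\right) N{\left(-9 \right)} = \left(-96\right) \left(-1\right) \left(-9\right) = 96 \left(-9\right) = -864$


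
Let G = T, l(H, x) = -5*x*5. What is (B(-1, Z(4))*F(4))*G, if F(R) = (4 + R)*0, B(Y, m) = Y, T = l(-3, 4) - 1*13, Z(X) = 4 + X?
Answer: 0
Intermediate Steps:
l(H, x) = -25*x
T = -113 (T = -25*4 - 1*13 = -100 - 13 = -113)
F(R) = 0
G = -113
(B(-1, Z(4))*F(4))*G = -1*0*(-113) = 0*(-113) = 0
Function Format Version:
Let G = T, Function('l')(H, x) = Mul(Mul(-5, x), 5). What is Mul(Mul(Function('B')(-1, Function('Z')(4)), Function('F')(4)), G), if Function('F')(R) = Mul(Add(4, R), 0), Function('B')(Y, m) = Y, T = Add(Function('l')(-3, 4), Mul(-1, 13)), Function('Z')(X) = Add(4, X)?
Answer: 0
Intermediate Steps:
Function('l')(H, x) = Mul(-25, x)
T = -113 (T = Add(Mul(-25, 4), Mul(-1, 13)) = Add(-100, -13) = -113)
Function('F')(R) = 0
G = -113
Mul(Mul(Function('B')(-1, Function('Z')(4)), Function('F')(4)), G) = Mul(Mul(-1, 0), -113) = Mul(0, -113) = 0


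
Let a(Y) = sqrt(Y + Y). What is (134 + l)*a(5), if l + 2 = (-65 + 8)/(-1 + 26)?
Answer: 3243*sqrt(10)/25 ≈ 410.21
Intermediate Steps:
a(Y) = sqrt(2)*sqrt(Y) (a(Y) = sqrt(2*Y) = sqrt(2)*sqrt(Y))
l = -107/25 (l = -2 + (-65 + 8)/(-1 + 26) = -2 - 57/25 = -107/25 ≈ -4.2800)
(134 + l)*a(5) = (134 - 107/25)*(sqrt(2)*sqrt(5)) = 3243*sqrt(10)/25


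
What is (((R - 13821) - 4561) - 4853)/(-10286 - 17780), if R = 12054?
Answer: 11181/28066 ≈ 0.39838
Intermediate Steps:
(((R - 13821) - 4561) - 4853)/(-10286 - 17780) = (((12054 - 13821) - 4561) - 4853)/(-10286 - 17780) = ((-1767 - 4561) - 4853)/(-28066) = (-6328 - 4853)*(-1/28066) = -11181*(-1/28066) = 11181/28066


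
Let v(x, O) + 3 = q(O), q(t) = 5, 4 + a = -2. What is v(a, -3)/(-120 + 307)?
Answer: 2/187 ≈ 0.010695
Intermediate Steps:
a = -6 (a = -4 - 2 = -6)
v(x, O) = 2 (v(x, O) = -3 + 5 = 2)
v(a, -3)/(-120 + 307) = 2/(-120 + 307) = 2/187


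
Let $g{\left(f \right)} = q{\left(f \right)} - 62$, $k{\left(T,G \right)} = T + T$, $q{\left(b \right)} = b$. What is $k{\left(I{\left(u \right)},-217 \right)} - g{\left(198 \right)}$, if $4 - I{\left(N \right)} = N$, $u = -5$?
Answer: $-118$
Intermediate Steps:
$I{\left(N \right)} = 4 - N$
$k{\left(T,G \right)} = 2 T$
$g{\left(f \right)} = -62 + f$ ($g{\left(f \right)} = f - 62 = -62 + f$)
$k{\left(I{\left(u \right)},-217 \right)} - g{\left(198 \right)} = 2 \left(4 - -5\right) - \left(-62 + 198\right) = 2 \left(4 + 5\right) - 136 = 2 \cdot 9 - 136 = 18 - 136 = -118$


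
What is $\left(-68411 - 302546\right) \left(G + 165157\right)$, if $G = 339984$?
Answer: $-187385589937$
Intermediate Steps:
$\left(-68411 - 302546\right) \left(G + 165157\right) = \left(-68411 - 302546\right) \left(339984 + 165157\right) = \left(-370957\right) 505141 = -187385589937$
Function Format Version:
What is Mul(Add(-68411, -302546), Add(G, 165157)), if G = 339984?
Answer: -187385589937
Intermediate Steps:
Mul(Add(-68411, -302546), Add(G, 165157)) = Mul(Add(-68411, -302546), Add(339984, 165157)) = Mul(-370957, 505141) = -187385589937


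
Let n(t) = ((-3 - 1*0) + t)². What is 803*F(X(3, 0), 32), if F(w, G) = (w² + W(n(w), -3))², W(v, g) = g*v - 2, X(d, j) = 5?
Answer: 97163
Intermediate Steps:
n(t) = (-3 + t)² (n(t) = ((-3 + 0) + t)² = (-3 + t)²)
W(v, g) = -2 + g*v
F(w, G) = (-2 + w² - 3*(-3 + w)²)² (F(w, G) = (w² + (-2 - 3*(-3 + w)²))² = (-2 + w² - 3*(-3 + w)²)²)
803*F(X(3, 0), 32) = 803*(2 - 1*5² + 3*(-3 + 5)²)² = 803*(2 - 1*25 + 3*2²)² = 803*(2 - 25 + 3*4)² = 803*(2 - 25 + 12)² = 803*(-11)² = 803*121 = 97163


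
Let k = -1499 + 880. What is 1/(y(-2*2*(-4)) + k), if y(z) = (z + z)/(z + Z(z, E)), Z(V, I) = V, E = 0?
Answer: -1/618 ≈ -0.0016181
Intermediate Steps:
k = -619
y(z) = 1 (y(z) = (z + z)/(z + z) = (2*z)/((2*z)) = (2*z)*(1/(2*z)) = 1)
1/(y(-2*2*(-4)) + k) = 1/(1 - 619) = 1/(-618) = -1/618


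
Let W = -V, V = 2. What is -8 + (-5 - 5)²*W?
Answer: -208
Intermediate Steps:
W = -2 (W = -1*2 = -2)
-8 + (-5 - 5)²*W = -8 + (-5 - 5)²*(-2) = -8 + (-10)²*(-2) = -8 + 100*(-2) = -8 - 200 = -208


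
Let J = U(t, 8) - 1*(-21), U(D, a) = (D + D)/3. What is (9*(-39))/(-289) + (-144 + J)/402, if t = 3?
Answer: 106133/116178 ≈ 0.91354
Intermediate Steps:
U(D, a) = 2*D/3 (U(D, a) = (2*D)*(1/3) = 2*D/3)
J = 23 (J = (2/3)*3 - 1*(-21) = 2 + 21 = 23)
(9*(-39))/(-289) + (-144 + J)/402 = (9*(-39))/(-289) + (-144 + 23)/402 = -351*(-1/289) - 121*1/402 = 351/289 - 121/402 = 106133/116178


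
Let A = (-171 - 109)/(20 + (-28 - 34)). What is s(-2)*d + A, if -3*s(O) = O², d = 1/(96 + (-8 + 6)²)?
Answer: 499/75 ≈ 6.6533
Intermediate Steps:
d = 1/100 (d = 1/(96 + (-2)²) = 1/(96 + 4) = 1/100 ≈ 0.010000)
s(O) = -O²/3
A = 20/3 (A = -280/(20 - 62) = -280/(-42) = -280*(-1/42) = 20/3 ≈ 6.6667)
s(-2)*d + A = -⅓*(-2)²*(1/100) + 20/3 = -⅓*4*(1/100) + 20/3 = -4/3*1/100 + 20/3 = -1/75 + 20/3 = 499/75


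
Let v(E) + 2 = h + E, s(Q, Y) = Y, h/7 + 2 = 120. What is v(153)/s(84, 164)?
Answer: 977/164 ≈ 5.9573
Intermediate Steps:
h = 826 (h = -14 + 7*120 = -14 + 840 = 826)
v(E) = 824 + E (v(E) = -2 + (826 + E) = 824 + E)
v(153)/s(84, 164) = (824 + 153)/164 = 977*(1/164) = 977/164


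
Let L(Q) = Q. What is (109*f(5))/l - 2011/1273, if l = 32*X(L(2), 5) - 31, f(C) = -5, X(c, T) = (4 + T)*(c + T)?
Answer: -937124/505381 ≈ -1.8543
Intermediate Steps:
X(c, T) = (4 + T)*(T + c)
l = 1985 (l = 32*(5**2 + 4*5 + 4*2 + 5*2) - 31 = 32*(25 + 20 + 8 + 10) - 31 = 32*63 - 31 = 2016 - 31 = 1985)
(109*f(5))/l - 2011/1273 = (109*(-5))/1985 - 2011/1273 = -545*1/1985 - 2011*1/1273 = -109/397 - 2011/1273 = -937124/505381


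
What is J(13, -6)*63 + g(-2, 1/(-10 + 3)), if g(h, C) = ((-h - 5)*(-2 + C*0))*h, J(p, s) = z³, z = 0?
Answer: -12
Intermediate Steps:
J(p, s) = 0 (J(p, s) = 0³ = 0)
g(h, C) = h*(10 + 2*h) (g(h, C) = ((-5 - h)*(-2 + 0))*h = ((-5 - h)*(-2))*h = (10 + 2*h)*h = h*(10 + 2*h))
J(13, -6)*63 + g(-2, 1/(-10 + 3)) = 0*63 + 2*(-2)*(5 - 2) = 0 + 2*(-2)*3 = 0 - 12 = -12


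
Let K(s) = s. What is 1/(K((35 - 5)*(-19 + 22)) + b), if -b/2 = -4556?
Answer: 1/9202 ≈ 0.00010867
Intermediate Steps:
b = 9112 (b = -2*(-4556) = 9112)
1/(K((35 - 5)*(-19 + 22)) + b) = 1/((35 - 5)*(-19 + 22) + 9112) = 1/(30*3 + 9112) = 1/(90 + 9112) = 1/9202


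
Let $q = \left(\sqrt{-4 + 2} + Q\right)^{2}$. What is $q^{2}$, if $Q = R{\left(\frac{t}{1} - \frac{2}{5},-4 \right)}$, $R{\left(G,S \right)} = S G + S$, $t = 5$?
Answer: $\frac{153591236}{625} - \frac{5597312 i \sqrt{2}}{125} \approx 2.4575 \cdot 10^{5} - 63326.0 i$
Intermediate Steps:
$R{\left(G,S \right)} = S + G S$ ($R{\left(G,S \right)} = G S + S = S + G S$)
$Q = - \frac{112}{5}$ ($Q = - 4 \left(1 + \left(\frac{5}{1} - \frac{2}{5}\right)\right) = - 4 \left(1 + \left(5 \cdot 1 - \frac{2}{5}\right)\right) = - 4 \left(1 + \left(5 - \frac{2}{5}\right)\right) = - 4 \left(1 + \frac{23}{5}\right) = \left(-4\right) \frac{28}{5} = - \frac{112}{5} \approx -22.4$)
$q = \left(- \frac{112}{5} + i \sqrt{2}\right)^{2}$ ($q = \left(\sqrt{-4 + 2} - \frac{112}{5}\right)^{2} = \left(\sqrt{-2} - \frac{112}{5}\right)^{2} = \left(i \sqrt{2} - \frac{112}{5}\right)^{2} = \left(- \frac{112}{5} + i \sqrt{2}\right)^{2} \approx 499.76 - 63.357 i$)
$q^{2} = \left(\frac{12494}{25} - \frac{224 i \sqrt{2}}{5}\right)^{2}$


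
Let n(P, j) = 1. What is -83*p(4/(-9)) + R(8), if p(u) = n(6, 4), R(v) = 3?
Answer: -80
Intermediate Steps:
p(u) = 1
-83*p(4/(-9)) + R(8) = -83*1 + 3 = -83 + 3 = -80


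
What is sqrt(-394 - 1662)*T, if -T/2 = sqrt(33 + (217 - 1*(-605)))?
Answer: -12*I*sqrt(48830) ≈ -2651.7*I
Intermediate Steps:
T = -6*sqrt(95) (T = -2*sqrt(33 + (217 - 1*(-605))) = -2*sqrt(33 + (217 + 605)) = -2*sqrt(33 + 822) = -6*sqrt(95) ≈ -58.481)
sqrt(-394 - 1662)*T = sqrt(-394 - 1662)*(-6*sqrt(95)) = sqrt(-2056)*(-6*sqrt(95)) = (2*I*sqrt(514))*(-6*sqrt(95)) = -12*I*sqrt(48830)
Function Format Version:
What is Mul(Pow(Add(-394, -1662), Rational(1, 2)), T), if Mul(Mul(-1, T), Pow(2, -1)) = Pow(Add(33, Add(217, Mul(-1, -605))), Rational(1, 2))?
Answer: Mul(-12, I, Pow(48830, Rational(1, 2))) ≈ Mul(-2651.7, I)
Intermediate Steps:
T = Mul(-6, Pow(95, Rational(1, 2))) (T = Mul(-2, Pow(Add(33, Add(217, Mul(-1, -605))), Rational(1, 2))) = Mul(-2, Pow(Add(33, Add(217, 605)), Rational(1, 2))) = Mul(-2, Pow(Add(33, 822), Rational(1, 2))) = Mul(-2, Pow(855, Rational(1, 2))) = Mul(-2, Mul(3, Pow(95, Rational(1, 2)))) = Mul(-6, Pow(95, Rational(1, 2))) ≈ -58.481)
Mul(Pow(Add(-394, -1662), Rational(1, 2)), T) = Mul(Pow(Add(-394, -1662), Rational(1, 2)), Mul(-6, Pow(95, Rational(1, 2)))) = Mul(Pow(-2056, Rational(1, 2)), Mul(-6, Pow(95, Rational(1, 2)))) = Mul(Mul(2, I, Pow(514, Rational(1, 2))), Mul(-6, Pow(95, Rational(1, 2)))) = Mul(-12, I, Pow(48830, Rational(1, 2)))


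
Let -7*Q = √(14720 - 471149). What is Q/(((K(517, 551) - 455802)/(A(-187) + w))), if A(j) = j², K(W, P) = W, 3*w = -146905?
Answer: -1826*I*√456429/415695 ≈ -2.9677*I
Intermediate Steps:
w = -146905/3 (w = (⅓)*(-146905) = -146905/3 ≈ -48968.)
Q = -I*√456429/7 (Q = -√(14720 - 471149)/7 = -I*√456429/7 ≈ -96.514*I)
Q/(((K(517, 551) - 455802)/(A(-187) + w))) = (-I*√456429/7)/(((517 - 455802)/((-187)² - 146905/3))) = (-I*√456429/7)/((-455285/(34969 - 146905/3))) = (-I*√456429/7)/((-455285/(-41998/3))) = (-I*√456429/7)/((-455285*(-3/41998))) = (-I*√456429/7)/(59385/1826) = -I*√456429/7*(1826/59385) = -1826*I*√456429/415695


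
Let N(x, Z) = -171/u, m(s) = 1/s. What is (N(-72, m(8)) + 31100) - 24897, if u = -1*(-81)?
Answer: 55808/9 ≈ 6200.9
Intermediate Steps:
m(s) = 1/s
u = 81
N(x, Z) = -19/9 (N(x, Z) = -171/81 = -171*1/81 = -19/9)
(N(-72, m(8)) + 31100) - 24897 = (-19/9 + 31100) - 24897 = 279881/9 - 24897 = 55808/9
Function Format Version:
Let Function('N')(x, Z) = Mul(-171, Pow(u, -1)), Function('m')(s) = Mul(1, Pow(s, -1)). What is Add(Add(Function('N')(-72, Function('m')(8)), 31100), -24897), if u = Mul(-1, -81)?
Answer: Rational(55808, 9) ≈ 6200.9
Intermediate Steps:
Function('m')(s) = Pow(s, -1)
u = 81
Function('N')(x, Z) = Rational(-19, 9) (Function('N')(x, Z) = Mul(-171, Pow(81, -1)) = Mul(-171, Rational(1, 81)) = Rational(-19, 9))
Add(Add(Function('N')(-72, Function('m')(8)), 31100), -24897) = Add(Add(Rational(-19, 9), 31100), -24897) = Add(Rational(279881, 9), -24897) = Rational(55808, 9)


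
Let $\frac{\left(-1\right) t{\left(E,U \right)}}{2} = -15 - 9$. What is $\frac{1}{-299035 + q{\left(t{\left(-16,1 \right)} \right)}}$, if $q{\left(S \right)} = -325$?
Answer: $- \frac{1}{299360} \approx -3.3405 \cdot 10^{-6}$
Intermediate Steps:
$t{\left(E,U \right)} = 48$ ($t{\left(E,U \right)} = - 2 \left(-15 - 9\right) = \left(-2\right) \left(-24\right) = 48$)
$\frac{1}{-299035 + q{\left(t{\left(-16,1 \right)} \right)}} = \frac{1}{-299035 - 325} = \frac{1}{-299360} = - \frac{1}{299360}$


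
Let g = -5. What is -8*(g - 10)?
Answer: 120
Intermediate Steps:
-8*(g - 10) = -8*(-5 - 10) = -8*(-15) = 120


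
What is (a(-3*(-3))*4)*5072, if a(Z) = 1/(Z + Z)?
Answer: 10144/9 ≈ 1127.1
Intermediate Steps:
a(Z) = 1/(2*Z)
(a(-3*(-3))*4)*5072 = ((1/(2*((-3*(-3)))))*4)*5072 = (((½)/9)*4)*5072 = (((½)*(⅑))*4)*5072 = ((1/18)*4)*5072 = (2/9)*5072 = 10144/9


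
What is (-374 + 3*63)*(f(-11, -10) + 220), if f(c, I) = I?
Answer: -38850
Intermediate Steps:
(-374 + 3*63)*(f(-11, -10) + 220) = (-374 + 3*63)*(-10 + 220) = (-374 + 189)*210 = -185*210 = -38850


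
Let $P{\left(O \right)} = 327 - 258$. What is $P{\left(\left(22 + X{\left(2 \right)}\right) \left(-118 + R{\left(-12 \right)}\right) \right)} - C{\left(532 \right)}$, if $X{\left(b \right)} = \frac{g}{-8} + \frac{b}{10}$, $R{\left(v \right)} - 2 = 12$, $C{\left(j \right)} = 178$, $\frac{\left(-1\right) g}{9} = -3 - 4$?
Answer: $-109$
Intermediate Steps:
$g = 63$ ($g = - 9 \left(-3 - 4\right) = \left(-9\right) \left(-7\right) = 63$)
$R{\left(v \right)} = 14$ ($R{\left(v \right)} = 2 + 12 = 14$)
$X{\left(b \right)} = - \frac{63}{8} + \frac{b}{10}$ ($X{\left(b \right)} = \frac{63}{-8} + \frac{b}{10} = 63 \left(- \frac{1}{8}\right) + b \frac{1}{10} = - \frac{63}{8} + \frac{b}{10}$)
$P{\left(O \right)} = 69$
$P{\left(\left(22 + X{\left(2 \right)}\right) \left(-118 + R{\left(-12 \right)}\right) \right)} - C{\left(532 \right)} = 69 - 178 = -109$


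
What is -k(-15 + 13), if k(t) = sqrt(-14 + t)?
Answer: -4*I ≈ -4.0*I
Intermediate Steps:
-k(-15 + 13) = -sqrt(-14 + (-15 + 13)) = -sqrt(-14 - 2) = -sqrt(-16) = -4*I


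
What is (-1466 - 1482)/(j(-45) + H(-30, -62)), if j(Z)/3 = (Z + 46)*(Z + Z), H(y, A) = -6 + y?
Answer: 1474/153 ≈ 9.6340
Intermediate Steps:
j(Z) = 6*Z*(46 + Z) (j(Z) = 3*((Z + 46)*(Z + Z)) = 3*((46 + Z)*(2*Z)) = 3*(2*Z*(46 + Z)) = 6*Z*(46 + Z))
(-1466 - 1482)/(j(-45) + H(-30, -62)) = (-1466 - 1482)/(6*(-45)*(46 - 45) + (-6 - 30)) = -2948/(6*(-45)*1 - 36) = -2948/(-270 - 36) = -2948/(-306) = -2948*(-1/306) = 1474/153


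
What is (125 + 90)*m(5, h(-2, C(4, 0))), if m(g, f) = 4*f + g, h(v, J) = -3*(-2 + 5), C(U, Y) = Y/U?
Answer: -6665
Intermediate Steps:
h(v, J) = -9 (h(v, J) = -3*3 = -9)
m(g, f) = g + 4*f
(125 + 90)*m(5, h(-2, C(4, 0))) = (125 + 90)*(5 + 4*(-9)) = 215*(5 - 36) = 215*(-31) = -6665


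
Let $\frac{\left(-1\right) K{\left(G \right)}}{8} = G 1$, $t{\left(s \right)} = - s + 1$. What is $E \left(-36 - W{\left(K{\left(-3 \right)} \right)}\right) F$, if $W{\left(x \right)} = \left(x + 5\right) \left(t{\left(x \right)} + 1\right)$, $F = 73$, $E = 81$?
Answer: $3559626$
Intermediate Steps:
$t{\left(s \right)} = 1 - s$
$K{\left(G \right)} = - 8 G$ ($K{\left(G \right)} = - 8 G 1 = - 8 G$)
$W{\left(x \right)} = \left(2 - x\right) \left(5 + x\right)$ ($W{\left(x \right)} = \left(x + 5\right) \left(\left(1 - x\right) + 1\right) = \left(5 + x\right) \left(2 - x\right) = \left(2 - x\right) \left(5 + x\right)$)
$E \left(-36 - W{\left(K{\left(-3 \right)} \right)}\right) F = 81 \left(-36 - \left(10 - \left(\left(-8\right) \left(-3\right)\right)^{2} - 3 \left(\left(-8\right) \left(-3\right)\right)\right)\right) 73 = 81 \left(-36 - \left(10 - 24^{2} - 72\right)\right) 73 = 81 \left(-36 - \left(10 - 576 - 72\right)\right) 73 = 81 \left(-36 - -638\right) 73 = 81 \left(-36 + 638\right) 73 = 81 \cdot 602 \cdot 73 = 48762 \cdot 73 = 3559626$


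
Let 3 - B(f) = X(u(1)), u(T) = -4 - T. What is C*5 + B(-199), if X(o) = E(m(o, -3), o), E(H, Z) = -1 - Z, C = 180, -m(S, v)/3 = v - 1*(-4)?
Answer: 899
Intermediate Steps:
m(S, v) = -12 - 3*v (m(S, v) = -3*(v - 1*(-4)) = -3*(v + 4) = -3*(4 + v) = -12 - 3*v)
X(o) = -1 - o
B(f) = -1 (B(f) = 3 - (-1 - (-4 - 1*1)) = 3 - (-1 - (-4 - 1)) = 3 - (-1 - 1*(-5)) = 3 - (-1 + 5) = 3 - 1*4 = 3 - 4 = -1)
C*5 + B(-199) = 180*5 - 1 = 900 - 1 = 899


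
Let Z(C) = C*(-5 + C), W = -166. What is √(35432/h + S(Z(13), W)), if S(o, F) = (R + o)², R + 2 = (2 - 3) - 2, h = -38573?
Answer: √14581309181993/38573 ≈ 98.995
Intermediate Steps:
R = -5 (R = -2 + ((2 - 3) - 2) = -2 + (-1 - 2) = -2 - 3 = -5)
S(o, F) = (-5 + o)²
√(35432/h + S(Z(13), W)) = √(35432/(-38573) + (-5 + 13*(-5 + 13))²) = √(35432*(-1/38573) + (-5 + 13*8)²) = √(-35432/38573 + (-5 + 104)²) = √(-35432/38573 + 99²) = √(-35432/38573 + 9801) = √(378018541/38573) = √14581309181993/38573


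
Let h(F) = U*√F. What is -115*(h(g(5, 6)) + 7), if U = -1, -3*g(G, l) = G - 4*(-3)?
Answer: -805 + 115*I*√51/3 ≈ -805.0 + 273.75*I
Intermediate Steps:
g(G, l) = -4 - G/3 (g(G, l) = -(G - 4*(-3))/3 = -(G + 12)/3 = -(12 + G)/3 = -4 - G/3)
h(F) = -√F
-115*(h(g(5, 6)) + 7) = -115*(-√(-4 - ⅓*5) + 7) = -115*(-√(-4 - 5/3) + 7) = -115*(-√(-17/3) + 7) = -115*(-I*√51/3 + 7) = -115*(7 - I*√51/3) = -805 + 115*I*√51/3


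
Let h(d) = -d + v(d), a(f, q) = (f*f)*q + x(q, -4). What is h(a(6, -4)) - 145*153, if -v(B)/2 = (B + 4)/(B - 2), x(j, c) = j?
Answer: -550973/25 ≈ -22039.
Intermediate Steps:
a(f, q) = q + q*f² (a(f, q) = (f*f)*q + q = f²*q + q = q*f² + q = q + q*f²)
v(B) = -2*(4 + B)/(-2 + B) (v(B) = -2*(B + 4)/(B - 2) = -2*(4 + B)/(-2 + B))
h(d) = -d + 2*(-4 - d)/(-2 + d)
h(a(6, -4)) - 145*153 = (-8 - (-4*(1 + 6²))²)/(-2 - 4*(1 + 6²)) - 145*153 = (-8 - (-4*(1 + 36))²)/(-2 - 4*(1 + 36)) - 22185 = (-8 - (-4*37)²)/(-2 - 4*37) - 22185 = (-8 - 1*(-148)²)/(-2 - 148) - 22185 = (-8 - 1*21904)/(-150) - 22185 = -(-8 - 21904)/150 - 22185 = -1/150*(-21912) - 22185 = 3652/25 - 22185 = -550973/25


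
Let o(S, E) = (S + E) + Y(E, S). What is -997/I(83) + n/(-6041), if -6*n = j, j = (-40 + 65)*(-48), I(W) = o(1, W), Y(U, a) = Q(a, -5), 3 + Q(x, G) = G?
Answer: -6038077/459116 ≈ -13.152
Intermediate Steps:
Q(x, G) = -3 + G
Y(U, a) = -8 (Y(U, a) = -3 - 5 = -8)
o(S, E) = -8 + E + S (o(S, E) = (S + E) - 8 = (E + S) - 8 = -8 + E + S)
I(W) = -7 + W (I(W) = -8 + W + 1 = -7 + W)
j = -1200 (j = 25*(-48) = -1200)
n = 200 (n = -⅙*(-1200) = 200)
-997/I(83) + n/(-6041) = -997/(-7 + 83) + 200/(-6041) = -997/76 + 200*(-1/6041) = -997*1/76 - 200/6041 = -997/76 - 200/6041 = -6038077/459116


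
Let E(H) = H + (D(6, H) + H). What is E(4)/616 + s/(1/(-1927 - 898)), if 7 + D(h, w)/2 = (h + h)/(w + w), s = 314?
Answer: -546422803/616 ≈ -8.8705e+5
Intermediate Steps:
D(h, w) = -14 + 2*h/w (D(h, w) = -14 + 2*((h + h)/(w + w)) = -14 + 2*((2*h)/((2*w))) = -14 + 2*((2*h)*(1/(2*w))) = -14 + 2*(h/w) = -14 + 2*h/w)
E(H) = -14 + 2*H + 12/H (E(H) = H + ((-14 + 2*6/H) + H) = H + ((-14 + 12/H) + H) = H + (-14 + H + 12/H) = -14 + 2*H + 12/H)
E(4)/616 + s/(1/(-1927 - 898)) = (-14 + 2*4 + 12/4)/616 + 314/(1/(-1927 - 898)) = (-14 + 8 + 12*(¼))*(1/616) + 314/(1/(-2825)) = (-14 + 8 + 3)*(1/616) + 314/(-1/2825) = -3*1/616 + 314*(-2825) = -3/616 - 887050 = -546422803/616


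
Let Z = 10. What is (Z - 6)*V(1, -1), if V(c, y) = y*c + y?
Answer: -8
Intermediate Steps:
V(c, y) = y + c*y (V(c, y) = c*y + y = y + c*y)
(Z - 6)*V(1, -1) = (10 - 6)*(-(1 + 1)) = 4*(-1*2) = 4*(-2) = -8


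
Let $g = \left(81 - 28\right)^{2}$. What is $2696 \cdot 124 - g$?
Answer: $331495$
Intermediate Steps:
$g = 2809$ ($g = 53^{2} = 2809$)
$2696 \cdot 124 - g = 2696 \cdot 124 - 2809 = 334304 - 2809 = 331495$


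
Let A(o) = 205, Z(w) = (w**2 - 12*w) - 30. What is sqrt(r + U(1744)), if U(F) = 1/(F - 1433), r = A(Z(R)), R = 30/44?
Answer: 6*sqrt(550781)/311 ≈ 14.318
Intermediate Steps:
R = 15/22 (R = 30*(1/44) = 15/22 ≈ 0.68182)
Z(w) = -30 + w**2 - 12*w
r = 205
U(F) = 1/(-1433 + F)
sqrt(r + U(1744)) = sqrt(205 + 1/(-1433 + 1744)) = sqrt(205 + 1/311) = sqrt(63756/311) = 6*sqrt(550781)/311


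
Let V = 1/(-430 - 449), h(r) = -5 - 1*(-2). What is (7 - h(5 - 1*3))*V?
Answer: -10/879 ≈ -0.011377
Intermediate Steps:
h(r) = -3 (h(r) = -5 + 2 = -3)
V = -1/879 (V = 1/(-879) = -1/879 ≈ -0.0011377)
(7 - h(5 - 1*3))*V = (7 - 1*(-3))*(-1/879) = (7 + 3)*(-1/879) = 10*(-1/879) = -10/879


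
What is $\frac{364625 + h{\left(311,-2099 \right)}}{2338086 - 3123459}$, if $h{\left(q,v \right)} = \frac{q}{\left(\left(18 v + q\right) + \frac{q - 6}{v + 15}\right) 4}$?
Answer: $- \frac{28473518322094}{61329674686137} \approx -0.46427$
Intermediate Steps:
$h{\left(q,v \right)} = \frac{q}{4 q + 72 v + \frac{4 \left(-6 + q\right)}{15 + v}}$ ($h{\left(q,v \right)} = \frac{q}{\left(\left(q + 18 v\right) + \frac{-6 + q}{15 + v}\right) 4} = \frac{q}{\left(q + 18 v + \frac{-6 + q}{15 + v}\right) 4} = \frac{q}{4 q + 72 v + \frac{4 \left(-6 + q\right)}{15 + v}}$)
$\frac{364625 + h{\left(311,-2099 \right)}}{2338086 - 3123459} = \frac{364625 + \frac{1}{4} \cdot 311 \frac{1}{-6 + 16 \cdot 311 + 18 \left(-2099\right)^{2} + 270 \left(-2099\right) + 311 \left(-2099\right)} \left(15 - 2099\right)}{2338086 - 3123459} = \frac{364625 + \frac{1}{4} \cdot 311 \frac{1}{-6 + 4976 + 18 \cdot 4405801 - 566730 - 652789} \left(-2084\right)}{-785373} = \left(364625 + \frac{1}{4} \cdot 311 \frac{1}{-6 + 4976 + 79304418 - 566730 - 652789} \left(-2084\right)\right) \left(- \frac{1}{785373}\right) = \left(364625 + \frac{1}{4} \cdot 311 \cdot \frac{1}{78089869} \left(-2084\right)\right) \left(- \frac{1}{785373}\right) = \left(364625 - \frac{162031}{78089869}\right) \left(- \frac{1}{785373}\right) = \frac{28473518322094}{78089869} \left(- \frac{1}{785373}\right) = - \frac{28473518322094}{61329674686137}$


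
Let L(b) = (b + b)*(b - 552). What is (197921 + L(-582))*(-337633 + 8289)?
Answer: -499910269568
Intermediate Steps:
L(b) = 2*b*(-552 + b) (L(b) = (2*b)*(-552 + b) = 2*b*(-552 + b))
(197921 + L(-582))*(-337633 + 8289) = (197921 + 2*(-582)*(-552 - 582))*(-337633 + 8289) = (197921 + 2*(-582)*(-1134))*(-329344) = (197921 + 1319976)*(-329344) = 1517897*(-329344) = -499910269568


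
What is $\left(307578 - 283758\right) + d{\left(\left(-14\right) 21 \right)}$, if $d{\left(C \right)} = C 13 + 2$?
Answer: $20000$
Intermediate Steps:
$d{\left(C \right)} = 2 + 13 C$ ($d{\left(C \right)} = 13 C + 2 = 2 + 13 C$)
$\left(307578 - 283758\right) + d{\left(\left(-14\right) 21 \right)} = \left(307578 - 283758\right) + \left(2 + 13 \left(\left(-14\right) 21\right)\right) = 23820 + \left(2 + 13 \left(-294\right)\right) = 23820 + \left(2 - 3822\right) = 23820 - 3820 = 20000$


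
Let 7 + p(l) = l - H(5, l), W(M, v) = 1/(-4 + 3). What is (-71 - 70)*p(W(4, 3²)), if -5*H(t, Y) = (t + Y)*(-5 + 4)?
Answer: 6204/5 ≈ 1240.8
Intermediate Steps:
H(t, Y) = Y/5 + t/5 (H(t, Y) = -(t + Y)*(-5 + 4)/5 = -(Y + t)*(-1)/5 = -(-Y - t)/5 = Y/5 + t/5)
W(M, v) = -1 (W(M, v) = 1/(-1) = -1)
p(l) = -8 + 4*l/5 (p(l) = -7 + (l - (l/5 + (⅕)*5)) = -7 + (l - (l/5 + 1)) = -7 + (l - (1 + l/5)) = -7 + (l + (-1 - l/5)) = -7 + (-1 + 4*l/5) = -8 + 4*l/5)
(-71 - 70)*p(W(4, 3²)) = (-71 - 70)*(-8 + (⅘)*(-1)) = -141*(-8 - ⅘) = -141*(-44/5) = 6204/5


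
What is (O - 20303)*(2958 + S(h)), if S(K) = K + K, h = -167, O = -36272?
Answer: -148452800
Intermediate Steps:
S(K) = 2*K
(O - 20303)*(2958 + S(h)) = (-36272 - 20303)*(2958 + 2*(-167)) = -56575*(2958 - 334) = -56575*2624 = -148452800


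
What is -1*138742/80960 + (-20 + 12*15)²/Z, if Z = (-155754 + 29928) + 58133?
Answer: -5732219103/2740212640 ≈ -2.0919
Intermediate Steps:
Z = -67693 (Z = -125826 + 58133 = -67693)
-1*138742/80960 + (-20 + 12*15)²/Z = -1*138742/80960 + (-20 + 12*15)²/(-67693) = -138742*1/80960 + (-20 + 180)²*(-1/67693) = -69371/40480 + 160²*(-1/67693) = -69371/40480 + 25600*(-1/67693) = -69371/40480 - 25600/67693 = -5732219103/2740212640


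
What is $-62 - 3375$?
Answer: $-3437$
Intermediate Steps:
$-62 - 3375 = -3437$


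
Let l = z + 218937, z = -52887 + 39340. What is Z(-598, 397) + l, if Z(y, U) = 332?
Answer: 205722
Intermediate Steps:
z = -13547
l = 205390 (l = -13547 + 218937 = 205390)
Z(-598, 397) + l = 332 + 205390 = 205722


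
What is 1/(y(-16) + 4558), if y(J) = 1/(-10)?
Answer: 10/45579 ≈ 0.00021940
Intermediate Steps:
y(J) = -⅒
1/(y(-16) + 4558) = 1/(-⅒ + 4558) = 1/(45579/10) = 10/45579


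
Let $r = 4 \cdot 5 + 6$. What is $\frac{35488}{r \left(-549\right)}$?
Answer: $- \frac{17744}{7137} \approx -2.4862$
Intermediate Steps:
$r = 26$ ($r = 20 + 6 = 26$)
$\frac{35488}{r \left(-549\right)} = \frac{35488}{26 \left(-549\right)} = \frac{35488}{-14274} = 35488 \left(- \frac{1}{14274}\right) = - \frac{17744}{7137}$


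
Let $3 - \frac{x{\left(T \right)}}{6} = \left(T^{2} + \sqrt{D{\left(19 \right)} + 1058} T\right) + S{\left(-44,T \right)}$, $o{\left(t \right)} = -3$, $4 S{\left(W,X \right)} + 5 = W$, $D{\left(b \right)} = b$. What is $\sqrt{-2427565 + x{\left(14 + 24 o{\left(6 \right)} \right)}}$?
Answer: $\frac{\sqrt{-9790630 + 1392 \sqrt{1077}}}{2} \approx 1560.8 i$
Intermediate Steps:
$S{\left(W,X \right)} = - \frac{5}{4} + \frac{W}{4}$
$x{\left(T \right)} = \frac{183}{2} - 6 T^{2} - 6 T \sqrt{1077}$ ($x{\left(T \right)} = 18 - 6 \left(\left(T^{2} + \sqrt{19 + 1058} T\right) + \left(- \frac{5}{4} + \frac{1}{4} \left(-44\right)\right)\right) = 18 - 6 \left(\left(T^{2} + \sqrt{1077} T\right) - \frac{49}{4}\right) = 18 - 6 \left(\left(T^{2} + T \sqrt{1077}\right) - \frac{49}{4}\right) = 18 - 6 \left(- \frac{49}{4} + T^{2} + T \sqrt{1077}\right) = 18 - \left(- \frac{147}{2} + 6 T^{2} + 6 T \sqrt{1077}\right) = \frac{183}{2} - 6 T^{2} - 6 T \sqrt{1077}$)
$\sqrt{-2427565 + x{\left(14 + 24 o{\left(6 \right)} \right)}} = \sqrt{-2427565 - \left(- \frac{183}{2} + 6 \left(14 + 24 \left(-3\right)\right)^{2} + 6 \left(14 + 24 \left(-3\right)\right) \sqrt{1077}\right)} = \sqrt{-2427565 - \left(- \frac{183}{2} + 6 \left(14 - 72\right)^{2} + 6 \left(14 - 72\right) \sqrt{1077}\right)} = \sqrt{-2427565 - \left(- \frac{183}{2} + 20184 - 348 \sqrt{1077}\right)} = \sqrt{-2427565 + \left(\frac{183}{2} - 20184 + 348 \sqrt{1077}\right)} = \sqrt{-2427565 - \left(\frac{40185}{2} - 348 \sqrt{1077}\right)} = \sqrt{- \frac{4895315}{2} + 348 \sqrt{1077}}$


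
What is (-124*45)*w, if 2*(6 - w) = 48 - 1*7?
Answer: 80910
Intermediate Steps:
w = -29/2 (w = 6 - (48 - 1*7)/2 = 6 - (48 - 7)/2 = 6 - ½*41 = 6 - 41/2 = -29/2 ≈ -14.500)
(-124*45)*w = -124*45*(-29/2) = -5580*(-29/2) = 80910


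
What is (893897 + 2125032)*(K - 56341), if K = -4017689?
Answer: -12299207313870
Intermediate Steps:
(893897 + 2125032)*(K - 56341) = (893897 + 2125032)*(-4017689 - 56341) = 3018929*(-4074030) = -12299207313870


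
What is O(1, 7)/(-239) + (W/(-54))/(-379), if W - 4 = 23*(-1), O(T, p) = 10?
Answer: -209201/4891374 ≈ -0.042769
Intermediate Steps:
W = -19 (W = 4 + 23*(-1) = 4 - 23 = -19)
O(1, 7)/(-239) + (W/(-54))/(-379) = 10/(-239) - 19/(-54)/(-379) = 10*(-1/239) - 19*(-1/54)*(-1/379) = -10/239 + (19/54)*(-1/379) = -10/239 - 19/20466 = -209201/4891374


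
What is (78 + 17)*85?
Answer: 8075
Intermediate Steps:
(78 + 17)*85 = 95*85 = 8075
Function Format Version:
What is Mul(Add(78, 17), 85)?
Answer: 8075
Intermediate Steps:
Mul(Add(78, 17), 85) = Mul(95, 85) = 8075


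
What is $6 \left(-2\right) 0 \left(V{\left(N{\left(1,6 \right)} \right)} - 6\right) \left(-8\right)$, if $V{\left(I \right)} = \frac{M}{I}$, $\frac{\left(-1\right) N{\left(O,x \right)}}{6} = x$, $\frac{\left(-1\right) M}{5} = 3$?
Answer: $0$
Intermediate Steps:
$M = -15$ ($M = \left(-5\right) 3 = -15$)
$N{\left(O,x \right)} = - 6 x$
$V{\left(I \right)} = - \frac{15}{I}$
$6 \left(-2\right) 0 \left(V{\left(N{\left(1,6 \right)} \right)} - 6\right) \left(-8\right) = 6 \left(-2\right) 0 \left(- \frac{15}{\left(-6\right) 6} - 6\right) \left(-8\right) = \left(-12\right) 0 \left(- \frac{15}{-36} - 6\right) \left(-8\right) = 0 \left(\left(-15\right) \left(- \frac{1}{36}\right) - 6\right) \left(-8\right) = 0 \left(\frac{5}{12} - 6\right) \left(-8\right) = 0 \left(\left(- \frac{67}{12}\right) \left(-8\right)\right) = 0 \cdot \frac{134}{3} = 0$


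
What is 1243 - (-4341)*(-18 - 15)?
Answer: -142010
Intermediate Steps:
1243 - (-4341)*(-18 - 15) = 1243 - (-4341)*(-33) = 1243 - 1447*99 = 1243 - 143253 = -142010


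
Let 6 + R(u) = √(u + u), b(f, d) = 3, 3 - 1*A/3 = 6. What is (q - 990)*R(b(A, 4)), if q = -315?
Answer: 7830 - 1305*√6 ≈ 4633.4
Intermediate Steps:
A = -9 (A = 9 - 3*6 = 9 - 18 = -9)
R(u) = -6 + √2*√u (R(u) = -6 + √(u + u) = -6 + √(2*u) = -6 + √2*√u)
(q - 990)*R(b(A, 4)) = (-315 - 990)*(-6 + √2*√3) = -1305*(-6 + √6) = 7830 - 1305*√6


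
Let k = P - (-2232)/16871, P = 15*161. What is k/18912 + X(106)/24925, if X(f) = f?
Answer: 349802439679/2650892991200 ≈ 0.13196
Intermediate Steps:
P = 2415
k = 40745697/16871 (k = 2415 - (-2232)/16871 = 2415 - 1*(-2232/16871) = 2415 + 2232/16871 = 40745697/16871 ≈ 2415.1)
k/18912 + X(106)/24925 = (40745697/16871)/18912 + 106/24925 = (40745697/16871)*(1/18912) + 106*(1/24925) = 13581899/106354784 + 106/24925 = 349802439679/2650892991200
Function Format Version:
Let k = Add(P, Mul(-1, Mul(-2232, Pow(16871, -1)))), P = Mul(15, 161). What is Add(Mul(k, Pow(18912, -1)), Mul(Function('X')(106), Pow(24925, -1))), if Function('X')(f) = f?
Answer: Rational(349802439679, 2650892991200) ≈ 0.13196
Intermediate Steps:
P = 2415
k = Rational(40745697, 16871) (k = Add(2415, Mul(-1, Mul(-2232, Pow(16871, -1)))) = Add(2415, Mul(-1, Mul(-2232, Rational(1, 16871)))) = Add(2415, Mul(-1, Rational(-2232, 16871))) = Add(2415, Rational(2232, 16871)) = Rational(40745697, 16871) ≈ 2415.1)
Add(Mul(k, Pow(18912, -1)), Mul(Function('X')(106), Pow(24925, -1))) = Add(Mul(Rational(40745697, 16871), Pow(18912, -1)), Mul(106, Pow(24925, -1))) = Add(Mul(Rational(40745697, 16871), Rational(1, 18912)), Mul(106, Rational(1, 24925))) = Add(Rational(13581899, 106354784), Rational(106, 24925)) = Rational(349802439679, 2650892991200)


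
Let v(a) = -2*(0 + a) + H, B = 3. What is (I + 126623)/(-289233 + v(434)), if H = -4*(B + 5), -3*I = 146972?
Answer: -232897/870399 ≈ -0.26757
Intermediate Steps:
I = -146972/3 (I = -⅓*146972 = -146972/3 ≈ -48991.)
H = -32 (H = -4*(3 + 5) = -4*8 = -32)
v(a) = -32 - 2*a (v(a) = -2*(0 + a) - 32 = -2*a - 32 = -32 - 2*a)
(I + 126623)/(-289233 + v(434)) = (-146972/3 + 126623)/(-289233 + (-32 - 2*434)) = 232897/(3*(-289233 + (-32 - 868))) = 232897/(3*(-289233 - 900)) = (232897/3)/(-290133) = (232897/3)*(-1/290133) = -232897/870399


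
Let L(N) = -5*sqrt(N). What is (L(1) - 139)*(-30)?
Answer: 4320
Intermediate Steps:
(L(1) - 139)*(-30) = (-5*sqrt(1) - 139)*(-30) = (-5*1 - 139)*(-30) = (-5 - 139)*(-30) = -144*(-30) = 4320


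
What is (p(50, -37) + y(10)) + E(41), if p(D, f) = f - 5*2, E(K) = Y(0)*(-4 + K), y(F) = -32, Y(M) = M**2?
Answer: -79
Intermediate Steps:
E(K) = 0 (E(K) = 0**2*(-4 + K) = 0*(-4 + K) = 0)
p(D, f) = -10 + f (p(D, f) = f - 10 = -10 + f)
(p(50, -37) + y(10)) + E(41) = ((-10 - 37) - 32) + 0 = (-47 - 32) + 0 = -79 + 0 = -79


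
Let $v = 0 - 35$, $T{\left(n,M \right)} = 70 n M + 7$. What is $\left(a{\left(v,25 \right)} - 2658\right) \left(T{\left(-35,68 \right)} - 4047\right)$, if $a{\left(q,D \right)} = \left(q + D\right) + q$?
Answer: $461239920$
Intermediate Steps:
$T{\left(n,M \right)} = 7 + 70 M n$ ($T{\left(n,M \right)} = 70 M n + 7 = 7 + 70 M n$)
$v = -35$
$a{\left(q,D \right)} = D + 2 q$ ($a{\left(q,D \right)} = \left(D + q\right) + q = D + 2 q$)
$\left(a{\left(v,25 \right)} - 2658\right) \left(T{\left(-35,68 \right)} - 4047\right) = \left(\left(25 + 2 \left(-35\right)\right) - 2658\right) \left(\left(7 + 70 \cdot 68 \left(-35\right)\right) - 4047\right) = \left(\left(25 - 70\right) - 2658\right) \left(\left(7 - 166600\right) - 4047\right) = \left(-45 - 2658\right) \left(-166593 - 4047\right) = \left(-2703\right) \left(-170640\right) = 461239920$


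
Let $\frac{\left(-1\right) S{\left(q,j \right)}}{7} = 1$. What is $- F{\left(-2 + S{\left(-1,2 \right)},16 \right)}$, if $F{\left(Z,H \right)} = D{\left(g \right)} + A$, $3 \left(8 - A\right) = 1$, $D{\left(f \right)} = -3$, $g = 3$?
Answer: $- \frac{14}{3} \approx -4.6667$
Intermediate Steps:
$S{\left(q,j \right)} = -7$ ($S{\left(q,j \right)} = \left(-7\right) 1 = -7$)
$A = \frac{23}{3}$ ($A = 8 - \frac{1}{3} = \frac{23}{3} \approx 7.6667$)
$F{\left(Z,H \right)} = \frac{14}{3}$ ($F{\left(Z,H \right)} = -3 + \frac{23}{3} = \frac{14}{3}$)
$- F{\left(-2 + S{\left(-1,2 \right)},16 \right)} = \left(-1\right) \frac{14}{3} = - \frac{14}{3}$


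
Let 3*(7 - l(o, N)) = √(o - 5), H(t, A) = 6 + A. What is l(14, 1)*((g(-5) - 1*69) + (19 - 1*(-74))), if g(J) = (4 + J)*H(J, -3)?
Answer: 126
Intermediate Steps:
g(J) = 12 + 3*J (g(J) = (4 + J)*(6 - 3) = (4 + J)*3 = 12 + 3*J)
l(o, N) = 7 - √(-5 + o)/3 (l(o, N) = 7 - √(o - 5)/3 = 7 - √(-5 + o)/3)
l(14, 1)*((g(-5) - 1*69) + (19 - 1*(-74))) = (7 - √(-5 + 14)/3)*(((12 + 3*(-5)) - 1*69) + (19 - 1*(-74))) = (7 - √9/3)*(((12 - 15) - 69) + (19 + 74)) = (7 - ⅓*3)*((-3 - 69) + 93) = (7 - 1)*(-72 + 93) = 6*21 = 126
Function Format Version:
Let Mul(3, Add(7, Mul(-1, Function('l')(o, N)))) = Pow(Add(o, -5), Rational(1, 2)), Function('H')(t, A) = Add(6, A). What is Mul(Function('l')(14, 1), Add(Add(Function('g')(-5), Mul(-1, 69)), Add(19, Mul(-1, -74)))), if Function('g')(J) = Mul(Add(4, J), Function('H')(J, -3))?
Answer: 126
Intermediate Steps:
Function('g')(J) = Add(12, Mul(3, J)) (Function('g')(J) = Mul(Add(4, J), Add(6, -3)) = Mul(Add(4, J), 3) = Add(12, Mul(3, J)))
Function('l')(o, N) = Add(7, Mul(Rational(-1, 3), Pow(Add(-5, o), Rational(1, 2)))) (Function('l')(o, N) = Add(7, Mul(Rational(-1, 3), Pow(Add(o, -5), Rational(1, 2)))) = Add(7, Mul(Rational(-1, 3), Pow(Add(-5, o), Rational(1, 2)))))
Mul(Function('l')(14, 1), Add(Add(Function('g')(-5), Mul(-1, 69)), Add(19, Mul(-1, -74)))) = Mul(Add(7, Mul(Rational(-1, 3), Pow(Add(-5, 14), Rational(1, 2)))), Add(Add(Add(12, Mul(3, -5)), Mul(-1, 69)), Add(19, Mul(-1, -74)))) = Mul(Add(7, Mul(Rational(-1, 3), Pow(9, Rational(1, 2)))), Add(Add(Add(12, -15), -69), Add(19, 74))) = Mul(Add(7, Mul(Rational(-1, 3), 3)), Add(Add(-3, -69), 93)) = Mul(Add(7, -1), Add(-72, 93)) = Mul(6, 21) = 126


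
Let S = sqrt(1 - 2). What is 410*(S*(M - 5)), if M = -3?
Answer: -3280*I ≈ -3280.0*I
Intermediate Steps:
S = I (S = sqrt(-1) = I ≈ 1.0*I)
410*(S*(M - 5)) = 410*(I*(-3 - 5)) = 410*(I*(-8)) = 410*(-8*I) = -3280*I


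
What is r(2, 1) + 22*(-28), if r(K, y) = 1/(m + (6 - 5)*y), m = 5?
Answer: -3695/6 ≈ -615.83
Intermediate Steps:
r(K, y) = 1/(5 + y) (r(K, y) = 1/(5 + (6 - 5)*y) = 1/(5 + 1*y) = 1/(5 + y))
r(2, 1) + 22*(-28) = 1/(5 + 1) + 22*(-28) = 1/6 - 616 = -3695/6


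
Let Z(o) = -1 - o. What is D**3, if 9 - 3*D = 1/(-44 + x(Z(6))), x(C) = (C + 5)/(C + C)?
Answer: 21253933000/781229961 ≈ 27.206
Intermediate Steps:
x(C) = (5 + C)/(2*C) (x(C) = (5 + C)/((2*C)) = (5 + C)*(1/(2*C)) = (5 + C)/(2*C))
D = 2770/921 (D = 3 - 1/(3*(-44 + (5 + (-1 - 1*6))/(2*(-1 - 1*6)))) = 3 - 1/(3*(-44 + (5 + (-1 - 6))/(2*(-1 - 6)))) = 3 - 1/(3*(-44 + (1/2)*(5 - 7)/(-7))) = 3 - 1/(3*(-44 + (1/2)*(-1/7)*(-2))) = 3 - 1/(3*(-44 + 1/7)) = 3 - 1/(3*(-307/7)) = 3 - 1/3*(-7/307) = 3 + 7/921 = 2770/921 ≈ 3.0076)
D**3 = (2770/921)**3 = 21253933000/781229961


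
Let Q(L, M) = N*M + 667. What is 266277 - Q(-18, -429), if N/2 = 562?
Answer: 747806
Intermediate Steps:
N = 1124 (N = 2*562 = 1124)
Q(L, M) = 667 + 1124*M (Q(L, M) = 1124*M + 667 = 667 + 1124*M)
266277 - Q(-18, -429) = 266277 - (667 + 1124*(-429)) = 266277 - (667 - 482196) = 266277 - 1*(-481529) = 266277 + 481529 = 747806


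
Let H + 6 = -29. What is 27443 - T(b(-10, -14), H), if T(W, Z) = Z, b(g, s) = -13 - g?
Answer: 27478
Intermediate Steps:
H = -35 (H = -6 - 29 = -35)
27443 - T(b(-10, -14), H) = 27443 - 1*(-35) = 27443 + 35 = 27478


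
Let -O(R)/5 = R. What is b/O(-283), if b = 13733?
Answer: 13733/1415 ≈ 9.7053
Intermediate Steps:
O(R) = -5*R
b/O(-283) = 13733/((-5*(-283))) = 13733/1415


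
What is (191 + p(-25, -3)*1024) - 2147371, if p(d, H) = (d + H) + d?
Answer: -2201452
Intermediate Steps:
p(d, H) = H + 2*d (p(d, H) = (H + d) + d = H + 2*d)
(191 + p(-25, -3)*1024) - 2147371 = (191 + (-3 + 2*(-25))*1024) - 2147371 = (191 + (-3 - 50)*1024) - 2147371 = (191 - 53*1024) - 2147371 = (191 - 54272) - 2147371 = -54081 - 2147371 = -2201452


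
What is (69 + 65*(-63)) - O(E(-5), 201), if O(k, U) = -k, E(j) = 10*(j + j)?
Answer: -4126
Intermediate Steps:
E(j) = 20*j (E(j) = 10*(2*j) = 20*j)
(69 + 65*(-63)) - O(E(-5), 201) = (69 + 65*(-63)) - (-1)*20*(-5) = (69 - 4095) - (-1)*(-100) = -4026 - 1*100 = -4026 - 100 = -4126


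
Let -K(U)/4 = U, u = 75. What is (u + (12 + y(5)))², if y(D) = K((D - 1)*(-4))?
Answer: 22801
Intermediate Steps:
K(U) = -4*U
y(D) = -16 + 16*D (y(D) = -4*(D - 1)*(-4) = -4*(-1 + D)*(-4) = -4*(4 - 4*D) = -16 + 16*D)
(u + (12 + y(5)))² = (75 + (12 + (-16 + 16*5)))² = (75 + (12 + (-16 + 80)))² = (75 + (12 + 64))² = (75 + 76)² = 151² = 22801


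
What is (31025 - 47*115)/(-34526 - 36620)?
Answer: -12810/35573 ≈ -0.36010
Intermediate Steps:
(31025 - 47*115)/(-34526 - 36620) = (31025 - 5405)/(-71146) = 25620*(-1/71146) = -12810/35573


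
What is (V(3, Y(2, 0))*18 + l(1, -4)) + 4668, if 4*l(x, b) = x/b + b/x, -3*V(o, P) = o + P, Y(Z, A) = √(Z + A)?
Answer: 74383/16 - 6*√2 ≈ 4640.5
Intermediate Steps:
Y(Z, A) = √(A + Z)
V(o, P) = -P/3 - o/3 (V(o, P) = -(o + P)/3 = -(P + o)/3 = -P/3 - o/3)
l(x, b) = b/(4*x) + x/(4*b) (l(x, b) = (x/b + b/x)/4 = (b/x + x/b)/4 = b/(4*x) + x/(4*b))
(V(3, Y(2, 0))*18 + l(1, -4)) + 4668 = ((-√(0 + 2)/3 - ⅓*3)*18 + ((¼)*(-4)/1 + (¼)*1/(-4))) + 4668 = ((-√2/3 - 1)*18 + ((¼)*(-4)*1 + (¼)*1*(-¼))) + 4668 = ((-1 - √2/3)*18 + (-1 - 1/16)) + 4668 = ((-18 - 6*√2) - 17/16) + 4668 = (-305/16 - 6*√2) + 4668 = 74383/16 - 6*√2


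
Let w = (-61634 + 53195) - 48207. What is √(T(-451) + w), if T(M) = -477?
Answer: 3*I*√6347 ≈ 239.0*I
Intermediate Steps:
w = -56646 (w = -8439 - 48207 = -56646)
√(T(-451) + w) = √(-477 - 56646) = √(-57123) = 3*I*√6347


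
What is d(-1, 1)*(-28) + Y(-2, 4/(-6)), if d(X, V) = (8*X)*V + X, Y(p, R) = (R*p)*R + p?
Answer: 2242/9 ≈ 249.11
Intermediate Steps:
Y(p, R) = p + p*R² (Y(p, R) = p*R² + p = p + p*R²)
d(X, V) = X + 8*V*X (d(X, V) = 8*V*X + X = X + 8*V*X)
d(-1, 1)*(-28) + Y(-2, 4/(-6)) = -(1 + 8*1)*(-28) - 2*(1 + (4/(-6))²) = -(1 + 8)*(-28) - 2*(1 + (4*(-⅙))²) = -1*9*(-28) - 2*(1 + (-⅔)²) = -9*(-28) - 2*(1 + 4/9) = 252 - 2*13/9 = 252 - 26/9 = 2242/9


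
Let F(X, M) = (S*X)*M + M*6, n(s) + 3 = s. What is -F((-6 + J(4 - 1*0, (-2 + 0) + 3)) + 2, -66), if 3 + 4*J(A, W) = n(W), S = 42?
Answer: -14157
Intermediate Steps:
n(s) = -3 + s
J(A, W) = -3/2 + W/4 (J(A, W) = -¾ + (-3 + W)/4 = -¾ + (-¾ + W/4) = -3/2 + W/4)
F(X, M) = 6*M + 42*M*X (F(X, M) = (42*X)*M + M*6 = 42*M*X + 6*M = 6*M + 42*M*X)
-F((-6 + J(4 - 1*0, (-2 + 0) + 3)) + 2, -66) = -6*(-66)*(1 + 7*((-6 + (-3/2 + ((-2 + 0) + 3)/4)) + 2)) = -6*(-66)*(1 + 7*((-6 + (-3/2 + (-2 + 3)/4)) + 2)) = -6*(-66)*(1 + 7*((-6 + (-3/2 + (¼)*1)) + 2)) = -6*(-66)*(1 + 7*((-6 + (-3/2 + ¼)) + 2)) = -6*(-66)*(1 + 7*((-6 - 5/4) + 2)) = -6*(-66)*(1 + 7*(-29/4 + 2)) = -6*(-66)*(1 + 7*(-21/4)) = -6*(-66)*(1 - 147/4) = -6*(-66)*(-143)/4 = -1*14157 = -14157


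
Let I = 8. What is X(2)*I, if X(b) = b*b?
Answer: 32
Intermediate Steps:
X(b) = b**2
X(2)*I = 2**2*8 = 4*8 = 32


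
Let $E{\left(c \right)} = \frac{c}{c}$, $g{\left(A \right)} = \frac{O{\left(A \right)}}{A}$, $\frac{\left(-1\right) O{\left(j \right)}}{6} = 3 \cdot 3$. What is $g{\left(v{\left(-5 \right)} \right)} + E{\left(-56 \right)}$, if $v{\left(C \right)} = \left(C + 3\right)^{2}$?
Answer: $- \frac{25}{2} \approx -12.5$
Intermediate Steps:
$v{\left(C \right)} = \left(3 + C\right)^{2}$
$O{\left(j \right)} = -54$ ($O{\left(j \right)} = - 6 \cdot 3 \cdot 3 = \left(-6\right) 9 = -54$)
$g{\left(A \right)} = - \frac{54}{A}$
$E{\left(c \right)} = 1$
$g{\left(v{\left(-5 \right)} \right)} + E{\left(-56 \right)} = - \frac{54}{\left(3 - 5\right)^{2}} + 1 = - \frac{54}{\left(-2\right)^{2}} + 1 = - \frac{54}{4} + 1 = \left(-54\right) \frac{1}{4} + 1 = - \frac{27}{2} + 1 = - \frac{25}{2}$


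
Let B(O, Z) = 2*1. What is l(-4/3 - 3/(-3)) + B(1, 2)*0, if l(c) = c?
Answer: -⅓ ≈ -0.33333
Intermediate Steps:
B(O, Z) = 2
l(-4/3 - 3/(-3)) + B(1, 2)*0 = (-4/3 - 3/(-3)) + 2*0 = (-4*⅓ - 3*(-⅓)) + 0 = (-4/3 + 1) + 0 = -⅓ + 0 = -⅓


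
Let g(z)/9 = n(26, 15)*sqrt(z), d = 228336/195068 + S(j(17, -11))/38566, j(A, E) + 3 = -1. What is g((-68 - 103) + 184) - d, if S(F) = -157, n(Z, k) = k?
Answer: -2193845125/1880748122 + 135*sqrt(13) ≈ 485.58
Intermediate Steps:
j(A, E) = -4 (j(A, E) = -3 - 1 = -4)
d = 2193845125/1880748122 (d = 228336/195068 - 157/38566 = 228336*(1/195068) - 157*1/38566 = 57084/48767 - 157/38566 = 2193845125/1880748122 ≈ 1.1665)
g(z) = 135*sqrt(z) (g(z) = 9*(15*sqrt(z)) = 135*sqrt(z))
g((-68 - 103) + 184) - d = 135*sqrt((-68 - 103) + 184) - 1*2193845125/1880748122 = 135*sqrt(-171 + 184) - 2193845125/1880748122 = 135*sqrt(13) - 2193845125/1880748122 = -2193845125/1880748122 + 135*sqrt(13)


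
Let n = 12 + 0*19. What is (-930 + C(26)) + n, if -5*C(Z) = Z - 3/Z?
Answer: -120013/130 ≈ -923.18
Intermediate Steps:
n = 12 (n = 12 + 0 = 12)
C(Z) = -Z/5 + 3/(5*Z) (C(Z) = -(Z - 3/Z)/5 = -Z/5 + 3/(5*Z))
(-930 + C(26)) + n = (-930 + (1/5)*(3 - 1*26**2)/26) + 12 = (-930 + (1/5)*(1/26)*(3 - 1*676)) + 12 = (-930 + (1/5)*(1/26)*(3 - 676)) + 12 = (-930 + (1/5)*(1/26)*(-673)) + 12 = (-930 - 673/130) + 12 = -121573/130 + 12 = -120013/130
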